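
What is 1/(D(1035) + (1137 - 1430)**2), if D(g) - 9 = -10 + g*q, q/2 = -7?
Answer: 1/71358 ≈ 1.4014e-5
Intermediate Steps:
q = -14 (q = 2*(-7) = -14)
D(g) = -1 - 14*g (D(g) = 9 + (-10 + g*(-14)) = 9 + (-10 - 14*g) = -1 - 14*g)
1/(D(1035) + (1137 - 1430)**2) = 1/((-1 - 14*1035) + (1137 - 1430)**2) = 1/((-1 - 14490) + (-293)**2) = 1/(-14491 + 85849) = 1/71358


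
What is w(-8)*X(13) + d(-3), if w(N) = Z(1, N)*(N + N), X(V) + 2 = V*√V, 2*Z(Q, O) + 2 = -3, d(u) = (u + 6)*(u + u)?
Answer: -98 + 520*√13 ≈ 1776.9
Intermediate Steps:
d(u) = 2*u*(6 + u) (d(u) = (6 + u)*(2*u) = 2*u*(6 + u))
Z(Q, O) = -5/2 (Z(Q, O) = -1 + (½)*(-3) = -1 - 3/2 = -5/2)
X(V) = -2 + V^(3/2) (X(V) = -2 + V*√V = -2 + V^(3/2))
w(N) = -5*N (w(N) = -5*(N + N)/2 = -5*N)
w(-8)*X(13) + d(-3) = (-5*(-8))*(-2 + 13^(3/2)) + 2*(-3)*(6 - 3) = 40*(-2 + 13*√13) + 2*(-3)*3 = (-80 + 520*√13) - 18 = -98 + 520*√13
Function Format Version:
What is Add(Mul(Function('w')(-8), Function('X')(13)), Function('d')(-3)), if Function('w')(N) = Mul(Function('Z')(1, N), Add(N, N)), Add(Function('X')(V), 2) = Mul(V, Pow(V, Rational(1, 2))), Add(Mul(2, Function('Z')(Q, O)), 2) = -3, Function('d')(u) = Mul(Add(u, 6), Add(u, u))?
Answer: Add(-98, Mul(520, Pow(13, Rational(1, 2)))) ≈ 1776.9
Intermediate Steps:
Function('d')(u) = Mul(2, u, Add(6, u)) (Function('d')(u) = Mul(Add(6, u), Mul(2, u)) = Mul(2, u, Add(6, u)))
Function('Z')(Q, O) = Rational(-5, 2) (Function('Z')(Q, O) = Add(-1, Mul(Rational(1, 2), -3)) = Add(-1, Rational(-3, 2)) = Rational(-5, 2))
Function('X')(V) = Add(-2, Pow(V, Rational(3, 2))) (Function('X')(V) = Add(-2, Mul(V, Pow(V, Rational(1, 2)))) = Add(-2, Pow(V, Rational(3, 2))))
Function('w')(N) = Mul(-5, N) (Function('w')(N) = Mul(Rational(-5, 2), Add(N, N)) = Mul(Rational(-5, 2), Mul(2, N)) = Mul(-5, N))
Add(Mul(Function('w')(-8), Function('X')(13)), Function('d')(-3)) = Add(Mul(Mul(-5, -8), Add(-2, Pow(13, Rational(3, 2)))), Mul(2, -3, Add(6, -3))) = Add(Mul(40, Add(-2, Mul(13, Pow(13, Rational(1, 2))))), Mul(2, -3, 3)) = Add(Add(-80, Mul(520, Pow(13, Rational(1, 2)))), -18) = Add(-98, Mul(520, Pow(13, Rational(1, 2))))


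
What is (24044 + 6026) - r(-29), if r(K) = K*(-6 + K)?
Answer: 29055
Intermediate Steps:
(24044 + 6026) - r(-29) = (24044 + 6026) - (-29)*(-6 - 29) = 30070 - (-29)*(-35) = 30070 - 1*1015 = 30070 - 1015 = 29055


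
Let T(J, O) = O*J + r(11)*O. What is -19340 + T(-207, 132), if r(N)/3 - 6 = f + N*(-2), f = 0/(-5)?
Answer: -53000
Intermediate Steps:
f = 0 (f = 0*(-⅕) = 0)
r(N) = 18 - 6*N (r(N) = 18 + 3*(0 + N*(-2)) = 18 + 3*(0 - 2*N) = 18 + 3*(-2*N) = 18 - 6*N)
T(J, O) = -48*O + J*O (T(J, O) = O*J + (18 - 6*11)*O = J*O + (18 - 66)*O = J*O - 48*O = -48*O + J*O)
-19340 + T(-207, 132) = -19340 + 132*(-48 - 207) = -19340 + 132*(-255) = -19340 - 33660 = -53000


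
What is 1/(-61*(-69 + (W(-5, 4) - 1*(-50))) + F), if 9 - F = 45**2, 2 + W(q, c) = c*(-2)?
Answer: -1/247 ≈ -0.0040486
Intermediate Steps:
W(q, c) = -2 - 2*c (W(q, c) = -2 + c*(-2) = -2 - 2*c)
F = -2016 (F = 9 - 1*45**2 = 9 - 1*2025 = 9 - 2025 = -2016)
1/(-61*(-69 + (W(-5, 4) - 1*(-50))) + F) = 1/(-61*(-69 + ((-2 - 2*4) - 1*(-50))) - 2016) = 1/(-61*(-69 + ((-2 - 8) + 50)) - 2016) = 1/(-61*(-69 + (-10 + 50)) - 2016) = 1/(-61*(-69 + 40) - 2016) = 1/(-61*(-29) - 2016) = 1/(1769 - 2016) = 1/(-247) = -1/247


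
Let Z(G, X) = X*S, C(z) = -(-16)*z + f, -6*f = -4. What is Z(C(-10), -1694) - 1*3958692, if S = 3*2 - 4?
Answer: -3962080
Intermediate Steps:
f = ⅔ (f = -⅙*(-4) = ⅔ ≈ 0.66667)
S = 2 (S = 6 - 4 = 2)
C(z) = ⅔ + 16*z (C(z) = -(-16)*z + ⅔ = 16*z + ⅔ = ⅔ + 16*z)
Z(G, X) = 2*X (Z(G, X) = X*2 = 2*X)
Z(C(-10), -1694) - 1*3958692 = 2*(-1694) - 1*3958692 = -3388 - 3958692 = -3962080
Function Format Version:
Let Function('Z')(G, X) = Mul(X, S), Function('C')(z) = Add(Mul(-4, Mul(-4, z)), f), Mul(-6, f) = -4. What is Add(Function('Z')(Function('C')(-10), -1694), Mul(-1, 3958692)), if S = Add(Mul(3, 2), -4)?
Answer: -3962080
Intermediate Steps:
f = Rational(2, 3) (f = Mul(Rational(-1, 6), -4) = Rational(2, 3) ≈ 0.66667)
S = 2 (S = Add(6, -4) = 2)
Function('C')(z) = Add(Rational(2, 3), Mul(16, z)) (Function('C')(z) = Add(Mul(-4, Mul(-4, z)), Rational(2, 3)) = Add(Mul(16, z), Rational(2, 3)) = Add(Rational(2, 3), Mul(16, z)))
Function('Z')(G, X) = Mul(2, X) (Function('Z')(G, X) = Mul(X, 2) = Mul(2, X))
Add(Function('Z')(Function('C')(-10), -1694), Mul(-1, 3958692)) = Add(Mul(2, -1694), Mul(-1, 3958692)) = Add(-3388, -3958692) = -3962080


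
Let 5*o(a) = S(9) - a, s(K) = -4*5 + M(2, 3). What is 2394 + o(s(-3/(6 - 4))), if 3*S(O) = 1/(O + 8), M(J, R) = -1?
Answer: 611542/255 ≈ 2398.2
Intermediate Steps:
S(O) = 1/(3*(8 + O)) (S(O) = 1/(3*(O + 8)) = 1/(3*(8 + O)))
s(K) = -21 (s(K) = -4*5 - 1 = -20 - 1 = -21)
o(a) = 1/255 - a/5 (o(a) = (1/(3*(8 + 9)) - a)/5 = ((⅓)/17 - a)/5 = ((⅓)*(1/17) - a)/5 = (1/51 - a)/5 = 1/255 - a/5)
2394 + o(s(-3/(6 - 4))) = 2394 + (1/255 - ⅕*(-21)) = 2394 + (1/255 + 21/5) = 2394 + 1072/255 = 611542/255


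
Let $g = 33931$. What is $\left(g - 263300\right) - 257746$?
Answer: $-487115$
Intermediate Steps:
$\left(g - 263300\right) - 257746 = \left(33931 - 263300\right) - 257746 = -229369 - 257746 = -487115$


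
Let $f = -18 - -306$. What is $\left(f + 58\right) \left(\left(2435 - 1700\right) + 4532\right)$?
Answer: $1822382$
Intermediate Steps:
$f = 288$ ($f = -18 + 306 = 288$)
$\left(f + 58\right) \left(\left(2435 - 1700\right) + 4532\right) = \left(288 + 58\right) \left(\left(2435 - 1700\right) + 4532\right) = 346 \left(735 + 4532\right) = 346 \cdot 5267 = 1822382$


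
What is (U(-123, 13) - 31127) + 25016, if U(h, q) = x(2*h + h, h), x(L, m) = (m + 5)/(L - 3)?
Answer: -1136587/186 ≈ -6110.7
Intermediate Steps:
x(L, m) = (5 + m)/(-3 + L)
U(h, q) = (5 + h)/(-3 + 3*h) (U(h, q) = (5 + h)/(-3 + (2*h + h)) = (5 + h)/(-3 + 3*h))
(U(-123, 13) - 31127) + 25016 = ((5 - 123)/(3*(-1 - 123)) - 31127) + 25016 = ((1/3)*(-118)/(-124) - 31127) + 25016 = ((1/3)*(-1/124)*(-118) - 31127) + 25016 = (59/186 - 31127) + 25016 = -5789563/186 + 25016 = -1136587/186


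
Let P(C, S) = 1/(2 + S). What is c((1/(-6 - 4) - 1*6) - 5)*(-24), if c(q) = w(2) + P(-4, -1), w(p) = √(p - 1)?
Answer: -48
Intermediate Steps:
w(p) = √(-1 + p)
c(q) = 2 (c(q) = √(-1 + 2) + 1/(2 - 1) = √1 + 1/1 = 1 + 1 = 2)
c((1/(-6 - 4) - 1*6) - 5)*(-24) = 2*(-24) = -48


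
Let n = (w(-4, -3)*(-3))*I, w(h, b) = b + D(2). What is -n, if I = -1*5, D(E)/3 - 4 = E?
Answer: -225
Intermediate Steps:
D(E) = 12 + 3*E
I = -5
w(h, b) = 18 + b (w(h, b) = b + (12 + 3*2) = b + (12 + 6) = b + 18 = 18 + b)
n = 225 (n = ((18 - 3)*(-3))*(-5) = (15*(-3))*(-5) = -45*(-5) = 225)
-n = -1*225 = -225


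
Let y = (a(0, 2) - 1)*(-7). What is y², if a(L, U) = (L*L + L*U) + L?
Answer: 49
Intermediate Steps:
a(L, U) = L + L² + L*U (a(L, U) = (L² + L*U) + L = L + L² + L*U)
y = 7 (y = (0*(1 + 0 + 2) - 1)*(-7) = (0*3 - 1)*(-7) = (0 - 1)*(-7) = -1*(-7) = 7)
y² = 7² = 49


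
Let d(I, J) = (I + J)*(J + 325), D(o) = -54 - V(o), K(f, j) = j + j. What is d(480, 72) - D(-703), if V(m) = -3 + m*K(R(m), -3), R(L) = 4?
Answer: 223413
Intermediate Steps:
K(f, j) = 2*j
V(m) = -3 - 6*m (V(m) = -3 + m*(2*(-3)) = -3 + m*(-6) = -3 - 6*m)
D(o) = -51 + 6*o (D(o) = -54 - (-3 - 6*o) = -54 + (3 + 6*o) = -51 + 6*o)
d(I, J) = (325 + J)*(I + J) (d(I, J) = (I + J)*(325 + J) = (325 + J)*(I + J))
d(480, 72) - D(-703) = (72² + 325*480 + 325*72 + 480*72) - (-51 + 6*(-703)) = (5184 + 156000 + 23400 + 34560) - (-51 - 4218) = 219144 - 1*(-4269) = 219144 + 4269 = 223413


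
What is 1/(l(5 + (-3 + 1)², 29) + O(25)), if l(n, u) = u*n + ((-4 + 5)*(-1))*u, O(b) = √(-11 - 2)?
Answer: 232/53837 - I*√13/53837 ≈ 0.0043093 - 6.6972e-5*I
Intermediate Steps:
O(b) = I*√13 (O(b) = √(-13) = I*√13)
l(n, u) = -u + n*u (l(n, u) = n*u + (1*(-1))*u = n*u - u = -u + n*u)
1/(l(5 + (-3 + 1)², 29) + O(25)) = 1/(29*(-1 + (5 + (-3 + 1)²)) + I*√13) = 1/(29*(-1 + (5 + (-2)²)) + I*√13) = 1/(29*(-1 + (5 + 4)) + I*√13) = 1/(29*(-1 + 9) + I*√13) = 1/(29*8 + I*√13) = 1/(232 + I*√13)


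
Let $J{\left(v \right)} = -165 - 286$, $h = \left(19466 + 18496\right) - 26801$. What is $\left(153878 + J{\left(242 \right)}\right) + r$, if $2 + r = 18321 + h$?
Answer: $182907$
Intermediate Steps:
$h = 11161$ ($h = 37962 - 26801 = 11161$)
$J{\left(v \right)} = -451$
$r = 29480$ ($r = -2 + \left(18321 + 11161\right) = -2 + 29482 = 29480$)
$\left(153878 + J{\left(242 \right)}\right) + r = \left(153878 - 451\right) + 29480 = 153427 + 29480 = 182907$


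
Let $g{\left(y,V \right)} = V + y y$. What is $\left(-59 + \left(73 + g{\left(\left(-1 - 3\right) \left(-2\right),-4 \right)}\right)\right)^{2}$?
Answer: $5476$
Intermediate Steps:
$g{\left(y,V \right)} = V + y^{2}$
$\left(-59 + \left(73 + g{\left(\left(-1 - 3\right) \left(-2\right),-4 \right)}\right)\right)^{2} = \left(-59 + \left(73 - \left(4 - \left(\left(-1 - 3\right) \left(-2\right)\right)^{2}\right)\right)\right)^{2} = \left(-59 + \left(73 - \left(4 - \left(\left(-4\right) \left(-2\right)\right)^{2}\right)\right)\right)^{2} = \left(-59 + \left(73 - \left(4 - 8^{2}\right)\right)\right)^{2} = \left(-59 + \left(73 + \left(-4 + 64\right)\right)\right)^{2} = \left(-59 + \left(73 + 60\right)\right)^{2} = \left(-59 + 133\right)^{2} = 74^{2} = 5476$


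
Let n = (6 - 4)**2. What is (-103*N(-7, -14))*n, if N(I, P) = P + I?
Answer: 8652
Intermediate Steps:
N(I, P) = I + P
n = 4 (n = 2**2 = 4)
(-103*N(-7, -14))*n = -103*(-7 - 14)*4 = -103*(-21)*4 = 2163*4 = 8652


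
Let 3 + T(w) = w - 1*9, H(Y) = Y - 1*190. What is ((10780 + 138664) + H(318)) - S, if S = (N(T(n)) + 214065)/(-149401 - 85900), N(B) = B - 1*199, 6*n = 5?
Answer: 211167930161/1411806 ≈ 1.4957e+5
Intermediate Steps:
n = ⅚ (n = (⅙)*5 = ⅚ ≈ 0.83333)
H(Y) = -190 + Y (H(Y) = Y - 190 = -190 + Y)
T(w) = -12 + w (T(w) = -3 + (w - 1*9) = -3 + (w - 9) = -3 + (-9 + w) = -12 + w)
N(B) = -199 + B (N(B) = B - 199 = -199 + B)
S = -1283129/1411806 (S = ((-199 + (-12 + ⅚)) + 214065)/(-149401 - 85900) = ((-199 - 67/6) + 214065)/(-235301) = (-1261/6 + 214065)*(-1/235301) = (1283129/6)*(-1/235301) = -1283129/1411806 ≈ -0.90886)
((10780 + 138664) + H(318)) - S = ((10780 + 138664) + (-190 + 318)) - 1*(-1283129/1411806) = (149444 + 128) + 1283129/1411806 = 149572 + 1283129/1411806 = 211167930161/1411806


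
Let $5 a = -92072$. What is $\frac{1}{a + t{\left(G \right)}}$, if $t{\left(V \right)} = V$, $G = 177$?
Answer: $- \frac{5}{91187} \approx -5.4832 \cdot 10^{-5}$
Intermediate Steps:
$a = - \frac{92072}{5}$ ($a = \frac{1}{5} \left(-92072\right) = - \frac{92072}{5} \approx -18414.0$)
$\frac{1}{a + t{\left(G \right)}} = \frac{1}{- \frac{92072}{5} + 177} = \frac{1}{- \frac{91187}{5}} = - \frac{5}{91187}$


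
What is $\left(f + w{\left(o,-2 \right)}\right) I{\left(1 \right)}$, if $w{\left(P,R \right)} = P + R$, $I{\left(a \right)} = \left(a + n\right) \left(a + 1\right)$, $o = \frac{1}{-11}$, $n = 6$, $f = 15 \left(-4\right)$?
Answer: $- \frac{9562}{11} \approx -869.27$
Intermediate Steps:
$f = -60$
$o = - \frac{1}{11} \approx -0.090909$
$I{\left(a \right)} = \left(1 + a\right) \left(6 + a\right)$ ($I{\left(a \right)} = \left(a + 6\right) \left(a + 1\right) = \left(6 + a\right) \left(1 + a\right) = \left(1 + a\right) \left(6 + a\right)$)
$\left(f + w{\left(o,-2 \right)}\right) I{\left(1 \right)} = \left(-60 - \frac{23}{11}\right) \left(6 + 1^{2} + 7 \cdot 1\right) = \left(-60 - \frac{23}{11}\right) \left(6 + 1 + 7\right) = \left(- \frac{683}{11}\right) 14 = - \frac{9562}{11}$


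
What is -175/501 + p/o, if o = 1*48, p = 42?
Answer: 2107/4008 ≈ 0.52570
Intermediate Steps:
o = 48
-175/501 + p/o = -175/501 + 42/48 = -175*1/501 + 42*(1/48) = -175/501 + 7/8 = 2107/4008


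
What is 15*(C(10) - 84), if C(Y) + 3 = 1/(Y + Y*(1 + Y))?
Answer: -10439/8 ≈ -1304.9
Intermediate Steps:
C(Y) = -3 + 1/(Y + Y*(1 + Y))
15*(C(10) - 84) = 15*((1 - 6*10 - 3*10²)/(10*(2 + 10)) - 84) = 15*((⅒)*(1 - 60 - 3*100)/12 - 84) = 15*((⅒)*(1/12)*(1 - 60 - 300) - 84) = 15*((⅒)*(1/12)*(-359) - 84) = 15*(-359/120 - 84) = 15*(-10439/120) = -10439/8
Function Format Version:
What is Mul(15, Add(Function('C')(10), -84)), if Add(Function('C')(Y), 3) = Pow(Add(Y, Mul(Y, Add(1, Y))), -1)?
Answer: Rational(-10439, 8) ≈ -1304.9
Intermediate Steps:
Function('C')(Y) = Add(-3, Pow(Add(Y, Mul(Y, Add(1, Y))), -1))
Mul(15, Add(Function('C')(10), -84)) = Mul(15, Add(Mul(Pow(10, -1), Pow(Add(2, 10), -1), Add(1, Mul(-6, 10), Mul(-3, Pow(10, 2)))), -84)) = Mul(15, Add(Mul(Rational(1, 10), Pow(12, -1), Add(1, -60, Mul(-3, 100))), -84)) = Mul(15, Add(Mul(Rational(1, 10), Rational(1, 12), Add(1, -60, -300)), -84)) = Mul(15, Add(Mul(Rational(1, 10), Rational(1, 12), -359), -84)) = Mul(15, Add(Rational(-359, 120), -84)) = Mul(15, Rational(-10439, 120)) = Rational(-10439, 8)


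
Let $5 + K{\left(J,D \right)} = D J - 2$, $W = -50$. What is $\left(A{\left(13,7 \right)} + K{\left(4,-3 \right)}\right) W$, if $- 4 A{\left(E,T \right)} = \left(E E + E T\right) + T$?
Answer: $\frac{8575}{2} \approx 4287.5$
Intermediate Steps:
$K{\left(J,D \right)} = -7 + D J$ ($K{\left(J,D \right)} = -5 + \left(D J - 2\right) = -5 + \left(-2 + D J\right) = -7 + D J$)
$A{\left(E,T \right)} = - \frac{T}{4} - \frac{E^{2}}{4} - \frac{E T}{4}$ ($A{\left(E,T \right)} = - \frac{\left(E E + E T\right) + T}{4} = - \frac{\left(E^{2} + E T\right) + T}{4} = - \frac{T + E^{2} + E T}{4} = - \frac{T}{4} - \frac{E^{2}}{4} - \frac{E T}{4}$)
$\left(A{\left(13,7 \right)} + K{\left(4,-3 \right)}\right) W = \left(\left(\left(- \frac{1}{4}\right) 7 - \frac{13^{2}}{4} - \frac{13}{4} \cdot 7\right) - 19\right) \left(-50\right) = \left(\left(- \frac{7}{4} - \frac{169}{4} - \frac{91}{4}\right) - 19\right) \left(-50\right) = \left(- \frac{267}{4} - 19\right) \left(-50\right) = \left(- \frac{343}{4}\right) \left(-50\right) = \frac{8575}{2}$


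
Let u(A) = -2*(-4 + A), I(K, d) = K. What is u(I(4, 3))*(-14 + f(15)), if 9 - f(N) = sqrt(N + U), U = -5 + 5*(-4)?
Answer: 0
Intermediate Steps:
u(A) = 8 - 2*A
U = -25 (U = -5 - 20 = -25)
f(N) = 9 - sqrt(-25 + N) (f(N) = 9 - sqrt(N - 25) = 9 - sqrt(-25 + N))
u(I(4, 3))*(-14 + f(15)) = (8 - 2*4)*(-14 + (9 - sqrt(-25 + 15))) = (8 - 8)*(-14 + (9 - sqrt(-10))) = 0*(-14 + (9 - I*sqrt(10))) = 0*(-5 - I*sqrt(10)) = 0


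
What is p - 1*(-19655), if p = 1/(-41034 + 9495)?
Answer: 619899044/31539 ≈ 19655.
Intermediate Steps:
p = -1/31539 (p = 1/(-31539) = -1/31539 ≈ -3.1707e-5)
p - 1*(-19655) = -1/31539 - 1*(-19655) = -1/31539 + 19655 = 619899044/31539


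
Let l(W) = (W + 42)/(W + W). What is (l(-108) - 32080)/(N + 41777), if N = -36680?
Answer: -1154869/183492 ≈ -6.2938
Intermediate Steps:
l(W) = (42 + W)/(2*W) (l(W) = (42 + W)/((2*W)) = (42 + W)*(1/(2*W)) = (42 + W)/(2*W))
(l(-108) - 32080)/(N + 41777) = ((½)*(42 - 108)/(-108) - 32080)/(-36680 + 41777) = ((½)*(-1/108)*(-66) - 32080)/5097 = (11/36 - 32080)*(1/5097) = -1154869/36*1/5097 = -1154869/183492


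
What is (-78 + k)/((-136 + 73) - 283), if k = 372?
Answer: -147/173 ≈ -0.84971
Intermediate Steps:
(-78 + k)/((-136 + 73) - 283) = (-78 + 372)/((-136 + 73) - 283) = 294/(-63 - 283) = 294/(-346) = 294*(-1/346) = -147/173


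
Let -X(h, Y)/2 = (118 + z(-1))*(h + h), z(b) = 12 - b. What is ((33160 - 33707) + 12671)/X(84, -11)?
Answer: -433/1572 ≈ -0.27545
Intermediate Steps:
X(h, Y) = -524*h (X(h, Y) = -2*(118 + (12 - 1*(-1)))*(h + h) = -2*(118 + (12 + 1))*2*h = -2*(118 + 13)*2*h = -262*2*h = -524*h)
((33160 - 33707) + 12671)/X(84, -11) = ((33160 - 33707) + 12671)/((-524*84)) = (-547 + 12671)/(-44016) = 12124*(-1/44016) = -433/1572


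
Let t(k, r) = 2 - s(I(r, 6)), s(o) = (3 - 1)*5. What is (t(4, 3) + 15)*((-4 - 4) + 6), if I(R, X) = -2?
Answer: -14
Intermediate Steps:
s(o) = 10 (s(o) = 2*5 = 10)
t(k, r) = -8 (t(k, r) = 2 - 1*10 = 2 - 10 = -8)
(t(4, 3) + 15)*((-4 - 4) + 6) = (-8 + 15)*((-4 - 4) + 6) = 7*(-8 + 6) = 7*(-2) = -14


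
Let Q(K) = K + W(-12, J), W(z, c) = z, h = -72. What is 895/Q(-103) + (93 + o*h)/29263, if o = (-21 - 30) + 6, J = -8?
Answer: -5161418/673049 ≈ -7.6687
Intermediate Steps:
o = -45 (o = -51 + 6 = -45)
Q(K) = -12 + K (Q(K) = K - 12 = -12 + K)
895/Q(-103) + (93 + o*h)/29263 = 895/(-12 - 103) + (93 - 45*(-72))/29263 = 895/(-115) + (93 + 3240)*(1/29263) = 895*(-1/115) + 3333*(1/29263) = -179/23 + 3333/29263 = -5161418/673049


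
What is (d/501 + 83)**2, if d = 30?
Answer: 192404641/27889 ≈ 6898.9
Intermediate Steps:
(d/501 + 83)**2 = (30/501 + 83)**2 = (30*(1/501) + 83)**2 = (10/167 + 83)**2 = (13871/167)**2 = 192404641/27889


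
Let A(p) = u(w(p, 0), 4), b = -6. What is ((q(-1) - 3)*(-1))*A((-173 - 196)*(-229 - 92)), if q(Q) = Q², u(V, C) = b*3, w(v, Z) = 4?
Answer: -36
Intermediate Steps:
u(V, C) = -18 (u(V, C) = -6*3 = -18)
A(p) = -18
((q(-1) - 3)*(-1))*A((-173 - 196)*(-229 - 92)) = (((-1)² - 3)*(-1))*(-18) = ((1 - 3)*(-1))*(-18) = -2*(-1)*(-18) = 2*(-18) = -36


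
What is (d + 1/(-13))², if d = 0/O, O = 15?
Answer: 1/169 ≈ 0.0059172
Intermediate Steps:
d = 0 (d = 0/15 = 0*(1/15) = 0)
(d + 1/(-13))² = (0 + 1/(-13))² = (0 - 1/13)² = (-1/13)² = 1/169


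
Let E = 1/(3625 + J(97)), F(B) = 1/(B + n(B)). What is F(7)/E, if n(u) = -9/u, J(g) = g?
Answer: 13027/20 ≈ 651.35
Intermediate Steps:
F(B) = 1/(B - 9/B)
E = 1/3722 (E = 1/(3625 + 97) = 1/3722 ≈ 0.00026867)
F(7)/E = (7/(-9 + 7**2))/(1/3722) = (7/(-9 + 49))*3722 = (7/40)*3722 = 13027/20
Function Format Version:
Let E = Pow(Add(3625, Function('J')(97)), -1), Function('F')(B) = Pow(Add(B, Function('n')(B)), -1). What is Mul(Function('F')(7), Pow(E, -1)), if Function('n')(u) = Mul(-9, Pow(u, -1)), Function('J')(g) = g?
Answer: Rational(13027, 20) ≈ 651.35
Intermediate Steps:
Function('F')(B) = Pow(Add(B, Mul(-9, Pow(B, -1))), -1)
E = Rational(1, 3722) (E = Pow(Add(3625, 97), -1) = Pow(3722, -1) = Rational(1, 3722) ≈ 0.00026867)
Mul(Function('F')(7), Pow(E, -1)) = Mul(Mul(7, Pow(Add(-9, Pow(7, 2)), -1)), Pow(Rational(1, 3722), -1)) = Mul(Mul(7, Pow(Add(-9, 49), -1)), 3722) = Mul(Mul(7, Pow(40, -1)), 3722) = Mul(Mul(7, Rational(1, 40)), 3722) = Mul(Rational(7, 40), 3722) = Rational(13027, 20)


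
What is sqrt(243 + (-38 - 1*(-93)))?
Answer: sqrt(298) ≈ 17.263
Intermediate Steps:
sqrt(243 + (-38 - 1*(-93))) = sqrt(243 + (-38 + 93)) = sqrt(243 + 55) = sqrt(298)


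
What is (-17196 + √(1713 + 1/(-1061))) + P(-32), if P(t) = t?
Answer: -17228 + 2*√482089753/1061 ≈ -17187.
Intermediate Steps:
(-17196 + √(1713 + 1/(-1061))) + P(-32) = (-17196 + √(1713 + 1/(-1061))) - 32 = (-17196 + √(1713 - 1/1061)) - 32 = (-17196 + √(1817492/1061)) - 32 = (-17196 + 2*√482089753/1061) - 32 = -17228 + 2*√482089753/1061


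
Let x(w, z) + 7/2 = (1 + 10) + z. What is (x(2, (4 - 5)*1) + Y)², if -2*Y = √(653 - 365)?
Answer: 457/4 - 78*√2 ≈ 3.9413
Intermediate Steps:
Y = -6*√2 (Y = -√(653 - 365)/2 = -6*√2 ≈ -8.4853)
x(w, z) = 15/2 + z (x(w, z) = -7/2 + ((1 + 10) + z) = -7/2 + (11 + z) = 15/2 + z)
(x(2, (4 - 5)*1) + Y)² = ((15/2 + (4 - 5)*1) - 6*√2)² = ((15/2 - 1*1) - 6*√2)² = ((15/2 - 1) - 6*√2)² = (13/2 - 6*√2)²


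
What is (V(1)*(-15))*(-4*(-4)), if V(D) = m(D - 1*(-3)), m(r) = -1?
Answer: 240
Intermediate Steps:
V(D) = -1
(V(1)*(-15))*(-4*(-4)) = (-1*(-15))*(-4*(-4)) = 15*16 = 240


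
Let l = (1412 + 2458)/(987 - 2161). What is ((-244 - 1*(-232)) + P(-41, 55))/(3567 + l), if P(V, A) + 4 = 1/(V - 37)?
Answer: -733163/163167732 ≈ -0.0044933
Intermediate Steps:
l = -1935/587 (l = 3870/(-1174) = 3870*(-1/1174) = -1935/587 ≈ -3.2964)
P(V, A) = -4 + 1/(-37 + V) (P(V, A) = -4 + 1/(V - 37) = -4 + 1/(-37 + V))
((-244 - 1*(-232)) + P(-41, 55))/(3567 + l) = ((-244 - 1*(-232)) + (149 - 4*(-41))/(-37 - 41))/(3567 - 1935/587) = ((-244 + 232) + (149 + 164)/(-78))/(2091894/587) = (-12 - 1/78*313)*(587/2091894) = (-12 - 313/78)*(587/2091894) = -1249/78*587/2091894 = -733163/163167732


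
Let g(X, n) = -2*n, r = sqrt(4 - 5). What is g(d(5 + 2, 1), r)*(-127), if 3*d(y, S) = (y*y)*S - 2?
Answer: 254*I ≈ 254.0*I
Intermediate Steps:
d(y, S) = -2/3 + S*y**2/3 (d(y, S) = ((y*y)*S - 2)/3 = (y**2*S - 2)/3 = (S*y**2 - 2)/3 = (-2 + S*y**2)/3 = -2/3 + S*y**2/3)
r = I (r = sqrt(-1) = I ≈ 1.0*I)
g(d(5 + 2, 1), r)*(-127) = -2*I*(-127) = 254*I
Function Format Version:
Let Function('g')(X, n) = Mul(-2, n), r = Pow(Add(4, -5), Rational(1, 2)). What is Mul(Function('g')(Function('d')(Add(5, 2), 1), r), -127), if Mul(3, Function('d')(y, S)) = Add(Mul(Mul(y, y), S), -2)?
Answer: Mul(254, I) ≈ Mul(254.00, I)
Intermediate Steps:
Function('d')(y, S) = Add(Rational(-2, 3), Mul(Rational(1, 3), S, Pow(y, 2))) (Function('d')(y, S) = Mul(Rational(1, 3), Add(Mul(Mul(y, y), S), -2)) = Mul(Rational(1, 3), Add(Mul(Pow(y, 2), S), -2)) = Mul(Rational(1, 3), Add(Mul(S, Pow(y, 2)), -2)) = Mul(Rational(1, 3), Add(-2, Mul(S, Pow(y, 2)))) = Add(Rational(-2, 3), Mul(Rational(1, 3), S, Pow(y, 2))))
r = I (r = Pow(-1, Rational(1, 2)) = I ≈ Mul(1.0000, I))
Mul(Function('g')(Function('d')(Add(5, 2), 1), r), -127) = Mul(Mul(-2, I), -127) = Mul(254, I)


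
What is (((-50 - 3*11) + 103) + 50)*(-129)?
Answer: -9030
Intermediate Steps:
(((-50 - 3*11) + 103) + 50)*(-129) = (((-50 - 33) + 103) + 50)*(-129) = ((-83 + 103) + 50)*(-129) = (20 + 50)*(-129) = 70*(-129) = -9030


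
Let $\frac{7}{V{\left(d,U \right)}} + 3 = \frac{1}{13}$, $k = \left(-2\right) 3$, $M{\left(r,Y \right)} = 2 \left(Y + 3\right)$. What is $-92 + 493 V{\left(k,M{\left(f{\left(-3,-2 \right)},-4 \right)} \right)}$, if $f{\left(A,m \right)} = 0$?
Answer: $- \frac{48359}{38} \approx -1272.6$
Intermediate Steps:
$M{\left(r,Y \right)} = 6 + 2 Y$ ($M{\left(r,Y \right)} = 2 \left(3 + Y\right) = 6 + 2 Y$)
$k = -6$
$V{\left(d,U \right)} = - \frac{91}{38}$ ($V{\left(d,U \right)} = \frac{7}{-3 + \frac{1}{13}} = \frac{7}{- \frac{38}{13}} = 7 \left(- \frac{13}{38}\right) = - \frac{91}{38}$)
$-92 + 493 V{\left(k,M{\left(f{\left(-3,-2 \right)},-4 \right)} \right)} = -92 + 493 \left(- \frac{91}{38}\right) = -92 - \frac{44863}{38} = - \frac{48359}{38}$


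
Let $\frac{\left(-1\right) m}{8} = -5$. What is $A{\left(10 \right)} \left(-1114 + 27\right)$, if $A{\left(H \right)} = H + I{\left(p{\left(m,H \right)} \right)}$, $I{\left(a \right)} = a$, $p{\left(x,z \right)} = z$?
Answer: $-21740$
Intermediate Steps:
$m = 40$ ($m = \left(-8\right) \left(-5\right) = 40$)
$A{\left(H \right)} = 2 H$ ($A{\left(H \right)} = H + H = 2 H$)
$A{\left(10 \right)} \left(-1114 + 27\right) = 2 \cdot 10 \left(-1114 + 27\right) = 20 \left(-1087\right) = -21740$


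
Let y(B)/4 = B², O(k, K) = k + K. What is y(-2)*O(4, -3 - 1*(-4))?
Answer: 80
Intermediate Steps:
O(k, K) = K + k
y(B) = 4*B²
y(-2)*O(4, -3 - 1*(-4)) = (4*(-2)²)*((-3 - 1*(-4)) + 4) = (4*4)*((-3 + 4) + 4) = 16*(1 + 4) = 16*5 = 80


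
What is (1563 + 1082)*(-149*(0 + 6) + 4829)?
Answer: 10408075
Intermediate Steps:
(1563 + 1082)*(-149*(0 + 6) + 4829) = 2645*(-149*6 + 4829) = 2645*(-894 + 4829) = 2645*3935 = 10408075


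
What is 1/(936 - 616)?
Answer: 1/320 ≈ 0.0031250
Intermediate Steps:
1/(936 - 616) = 1/320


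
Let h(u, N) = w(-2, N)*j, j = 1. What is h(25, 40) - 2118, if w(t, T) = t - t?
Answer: -2118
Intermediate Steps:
w(t, T) = 0
h(u, N) = 0 (h(u, N) = 0*1 = 0)
h(25, 40) - 2118 = 0 - 2118 = -2118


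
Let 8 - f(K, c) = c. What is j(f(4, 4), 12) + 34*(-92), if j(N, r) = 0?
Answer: -3128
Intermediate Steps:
f(K, c) = 8 - c
j(f(4, 4), 12) + 34*(-92) = 0 + 34*(-92) = 0 - 3128 = -3128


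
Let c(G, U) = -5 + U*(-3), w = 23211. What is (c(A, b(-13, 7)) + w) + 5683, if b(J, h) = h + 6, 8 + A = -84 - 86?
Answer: 28850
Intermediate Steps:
A = -178 (A = -8 + (-84 - 86) = -8 - 170 = -178)
b(J, h) = 6 + h
c(G, U) = -5 - 3*U
(c(A, b(-13, 7)) + w) + 5683 = ((-5 - 3*(6 + 7)) + 23211) + 5683 = ((-5 - 3*13) + 23211) + 5683 = ((-5 - 39) + 23211) + 5683 = (-44 + 23211) + 5683 = 23167 + 5683 = 28850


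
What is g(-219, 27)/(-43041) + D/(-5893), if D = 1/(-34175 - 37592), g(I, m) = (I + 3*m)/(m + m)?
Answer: 9727614782/163827232858539 ≈ 5.9377e-5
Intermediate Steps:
g(I, m) = (I + 3*m)/(2*m) (g(I, m) = (I + 3*m)/((2*m)) = (I + 3*m)*(1/(2*m)) = (I + 3*m)/(2*m))
D = -1/71767 (D = 1/(-71767) = -1/71767 ≈ -1.3934e-5)
g(-219, 27)/(-43041) + D/(-5893) = ((½)*(-219 + 3*27)/27)/(-43041) - 1/71767/(-5893) = ((½)*(1/27)*(-219 + 81))*(-1/43041) - 1/71767*(-1/5893) = ((½)*(1/27)*(-138))*(-1/43041) + 1/422922931 = -23/9*(-1/43041) + 1/422922931 = 23/387369 + 1/422922931 = 9727614782/163827232858539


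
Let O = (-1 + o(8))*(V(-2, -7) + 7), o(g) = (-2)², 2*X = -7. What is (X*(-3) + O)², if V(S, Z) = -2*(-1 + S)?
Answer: 9801/4 ≈ 2450.3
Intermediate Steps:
X = -7/2 (X = (½)*(-7) = -7/2 ≈ -3.5000)
o(g) = 4
V(S, Z) = 2 - 2*S
O = 39 (O = (-1 + 4)*((2 - 2*(-2)) + 7) = 3*((2 + 4) + 7) = 3*(6 + 7) = 3*13 = 39)
(X*(-3) + O)² = (-7/2*(-3) + 39)² = (21/2 + 39)² = (99/2)² = 9801/4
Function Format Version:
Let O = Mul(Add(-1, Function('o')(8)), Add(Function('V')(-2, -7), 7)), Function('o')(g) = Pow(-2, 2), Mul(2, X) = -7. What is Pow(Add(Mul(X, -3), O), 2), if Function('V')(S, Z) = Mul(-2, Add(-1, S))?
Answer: Rational(9801, 4) ≈ 2450.3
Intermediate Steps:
X = Rational(-7, 2) (X = Mul(Rational(1, 2), -7) = Rational(-7, 2) ≈ -3.5000)
Function('o')(g) = 4
Function('V')(S, Z) = Add(2, Mul(-2, S))
O = 39 (O = Mul(Add(-1, 4), Add(Add(2, Mul(-2, -2)), 7)) = Mul(3, Add(Add(2, 4), 7)) = Mul(3, Add(6, 7)) = Mul(3, 13) = 39)
Pow(Add(Mul(X, -3), O), 2) = Pow(Add(Mul(Rational(-7, 2), -3), 39), 2) = Pow(Add(Rational(21, 2), 39), 2) = Pow(Rational(99, 2), 2) = Rational(9801, 4)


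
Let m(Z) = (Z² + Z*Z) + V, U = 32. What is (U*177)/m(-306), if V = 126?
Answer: 944/31233 ≈ 0.030224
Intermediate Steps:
m(Z) = 126 + 2*Z² (m(Z) = (Z² + Z*Z) + 126 = (Z² + Z²) + 126 = 2*Z² + 126 = 126 + 2*Z²)
(U*177)/m(-306) = (32*177)/(126 + 2*(-306)²) = 5664/(126 + 2*93636) = 5664/(126 + 187272) = 5664/187398 = 5664*(1/187398) = 944/31233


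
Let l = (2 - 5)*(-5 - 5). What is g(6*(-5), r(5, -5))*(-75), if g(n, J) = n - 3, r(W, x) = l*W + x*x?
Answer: 2475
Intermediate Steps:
l = 30 (l = -3*(-10) = 30)
r(W, x) = x**2 + 30*W (r(W, x) = 30*W + x*x = 30*W + x**2 = x**2 + 30*W)
g(n, J) = -3 + n
g(6*(-5), r(5, -5))*(-75) = (-3 + 6*(-5))*(-75) = (-3 - 30)*(-75) = -33*(-75) = 2475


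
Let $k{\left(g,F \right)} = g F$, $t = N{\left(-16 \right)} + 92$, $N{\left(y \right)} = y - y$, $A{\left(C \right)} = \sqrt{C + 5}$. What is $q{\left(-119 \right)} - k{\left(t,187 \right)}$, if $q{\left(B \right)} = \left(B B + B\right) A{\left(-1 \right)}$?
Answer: $10880$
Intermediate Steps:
$A{\left(C \right)} = \sqrt{5 + C}$
$N{\left(y \right)} = 0$
$t = 92$ ($t = 0 + 92 = 92$)
$q{\left(B \right)} = 2 B + 2 B^{2}$ ($q{\left(B \right)} = \left(B B + B\right) \sqrt{5 - 1} = \left(B^{2} + B\right) \sqrt{4} = \left(B + B^{2}\right) 2 = 2 B + 2 B^{2}$)
$k{\left(g,F \right)} = F g$
$q{\left(-119 \right)} - k{\left(t,187 \right)} = 2 \left(-119\right) \left(1 - 119\right) - 187 \cdot 92 = 2 \left(-119\right) \left(-118\right) - 17204 = 28084 - 17204 = 10880$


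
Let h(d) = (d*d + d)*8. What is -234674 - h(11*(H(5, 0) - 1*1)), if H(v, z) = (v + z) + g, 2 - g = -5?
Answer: -352770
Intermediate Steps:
g = 7 (g = 2 - 1*(-5) = 2 + 5 = 7)
H(v, z) = 7 + v + z (H(v, z) = (v + z) + 7 = 7 + v + z)
h(d) = 8*d + 8*d² (h(d) = (d² + d)*8 = (d + d²)*8 = 8*d + 8*d²)
-234674 - h(11*(H(5, 0) - 1*1)) = -234674 - 8*11*((7 + 5 + 0) - 1*1)*(1 + 11*((7 + 5 + 0) - 1*1)) = -234674 - 8*11*(12 - 1)*(1 + 11*(12 - 1)) = -234674 - 8*11*11*(1 + 11*11) = -234674 - 8*121*(1 + 121) = -234674 - 8*121*122 = -234674 - 1*118096 = -234674 - 118096 = -352770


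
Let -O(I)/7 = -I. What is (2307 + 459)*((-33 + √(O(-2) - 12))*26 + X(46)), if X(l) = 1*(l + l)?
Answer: -2118756 + 71916*I*√26 ≈ -2.1188e+6 + 3.667e+5*I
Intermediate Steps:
O(I) = 7*I (O(I) = -(-7)*I = 7*I)
X(l) = 2*l (X(l) = 1*(2*l) = 2*l)
(2307 + 459)*((-33 + √(O(-2) - 12))*26 + X(46)) = (2307 + 459)*((-33 + √(7*(-2) - 12))*26 + 2*46) = 2766*((-33 + √(-14 - 12))*26 + 92) = 2766*((-33 + √(-26))*26 + 92) = 2766*((-33 + I*√26)*26 + 92) = 2766*((-858 + 26*I*√26) + 92) = 2766*(-766 + 26*I*√26) = -2118756 + 71916*I*√26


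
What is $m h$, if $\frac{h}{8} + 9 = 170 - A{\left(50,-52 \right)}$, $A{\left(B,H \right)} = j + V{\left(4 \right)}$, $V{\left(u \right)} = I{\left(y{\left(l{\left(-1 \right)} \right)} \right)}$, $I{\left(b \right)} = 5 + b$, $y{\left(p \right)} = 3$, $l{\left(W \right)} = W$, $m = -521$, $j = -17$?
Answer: $-708560$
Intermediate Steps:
$V{\left(u \right)} = 8$ ($V{\left(u \right)} = 5 + 3 = 8$)
$A{\left(B,H \right)} = -9$ ($A{\left(B,H \right)} = -17 + 8 = -9$)
$h = 1360$ ($h = -72 + 8 \left(170 - -9\right) = -72 + 8 \left(170 + 9\right) = -72 + 8 \cdot 179 = -72 + 1432 = 1360$)
$m h = \left(-521\right) 1360 = -708560$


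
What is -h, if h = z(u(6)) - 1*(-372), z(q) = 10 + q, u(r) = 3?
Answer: -385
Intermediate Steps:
h = 385 (h = (10 + 3) - 1*(-372) = 13 + 372 = 385)
-h = -1*385 = -385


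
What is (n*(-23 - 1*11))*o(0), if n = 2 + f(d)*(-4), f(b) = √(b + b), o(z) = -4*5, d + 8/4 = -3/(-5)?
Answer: 1360 - 544*I*√70 ≈ 1360.0 - 4551.4*I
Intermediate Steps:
d = -7/5 (d = -2 - 3/(-5) = -2 - 3*(-⅕) = -2 + ⅗ = -7/5 ≈ -1.4000)
o(z) = -20
f(b) = √2*√b (f(b) = √(2*b) = √2*√b)
n = 2 - 4*I*√70/5 (n = 2 + (√2*√(-7/5))*(-4) = 2 + (√2*(I*√35/5))*(-4) = 2 + (I*√70/5)*(-4) = 2 - 4*I*√70/5 ≈ 2.0 - 6.6933*I)
(n*(-23 - 1*11))*o(0) = ((2 - 4*I*√70/5)*(-23 - 1*11))*(-20) = ((2 - 4*I*√70/5)*(-23 - 11))*(-20) = ((2 - 4*I*√70/5)*(-34))*(-20) = (-68 + 136*I*√70/5)*(-20) = 1360 - 544*I*√70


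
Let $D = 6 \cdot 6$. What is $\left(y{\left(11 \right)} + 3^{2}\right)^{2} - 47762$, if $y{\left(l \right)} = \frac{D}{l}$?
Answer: $- \frac{5760977}{121} \approx -47611.0$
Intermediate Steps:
$D = 36$
$y{\left(l \right)} = \frac{36}{l}$
$\left(y{\left(11 \right)} + 3^{2}\right)^{2} - 47762 = \left(\frac{36}{11} + 3^{2}\right)^{2} - 47762 = \left(36 \cdot \frac{1}{11} + 9\right)^{2} - 47762 = \left(\frac{36}{11} + 9\right)^{2} - 47762 = \left(\frac{135}{11}\right)^{2} - 47762 = \frac{18225}{121} - 47762 = - \frac{5760977}{121}$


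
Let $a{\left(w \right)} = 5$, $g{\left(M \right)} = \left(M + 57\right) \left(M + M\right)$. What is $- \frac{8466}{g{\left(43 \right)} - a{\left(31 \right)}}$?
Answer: $- \frac{2822}{2865} \approx -0.98499$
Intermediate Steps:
$g{\left(M \right)} = 2 M \left(57 + M\right)$ ($g{\left(M \right)} = \left(57 + M\right) 2 M = 2 M \left(57 + M\right)$)
$- \frac{8466}{g{\left(43 \right)} - a{\left(31 \right)}} = - \frac{8466}{2 \cdot 43 \left(57 + 43\right) - 5} = - \frac{8466}{2 \cdot 43 \cdot 100 - 5} = - \frac{8466}{8600 - 5} = - \frac{8466}{8595} = \left(-8466\right) \frac{1}{8595} = - \frac{2822}{2865}$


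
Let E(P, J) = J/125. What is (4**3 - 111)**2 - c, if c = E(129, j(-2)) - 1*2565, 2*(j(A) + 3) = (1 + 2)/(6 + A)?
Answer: 4774021/1000 ≈ 4774.0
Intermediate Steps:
j(A) = -3 + 3/(2*(6 + A)) (j(A) = -3 + ((1 + 2)/(6 + A))/2 = -3 + (3/(6 + A))/2 = -3 + 3/(2*(6 + A)))
E(P, J) = J/125 (E(P, J) = J*(1/125) = J/125)
c = -2565021/1000 (c = (3*(-11 - 2*(-2))/(2*(6 - 2)))/125 - 1*2565 = ((3/2)*(-11 + 4)/4)/125 - 2565 = ((3/2)*(1/4)*(-7))/125 - 2565 = (1/125)*(-21/8) - 2565 = -21/1000 - 2565 = -2565021/1000 ≈ -2565.0)
(4**3 - 111)**2 - c = (4**3 - 111)**2 - 1*(-2565021/1000) = (64 - 111)**2 + 2565021/1000 = (-47)**2 + 2565021/1000 = 2209 + 2565021/1000 = 4774021/1000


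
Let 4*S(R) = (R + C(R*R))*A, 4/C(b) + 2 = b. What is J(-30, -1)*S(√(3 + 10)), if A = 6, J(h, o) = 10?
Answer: 60/11 + 15*√13 ≈ 59.538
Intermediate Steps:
C(b) = 4/(-2 + b)
S(R) = 6/(-2 + R²) + 3*R/2 (S(R) = ((R + 4/(-2 + R*R))*6)/4 = ((R + 4/(-2 + R²))*6)/4 = (6*R + 24/(-2 + R²))/4 = 6/(-2 + R²) + 3*R/2)
J(-30, -1)*S(√(3 + 10)) = 10*(3*(4 + √(3 + 10)*(-2 + (√(3 + 10))²))/(2*(-2 + (√(3 + 10))²))) = 10*(3*(4 + √13*(-2 + (√13)²))/(2*(-2 + (√13)²))) = 10*(3*(4 + √13*(-2 + 13))/(2*(-2 + 13))) = 10*((3/2)*(4 + √13*11)/11) = 10*((3/2)*(1/11)*(4 + 11*√13)) = 10*(6/11 + 3*√13/2) = 60/11 + 15*√13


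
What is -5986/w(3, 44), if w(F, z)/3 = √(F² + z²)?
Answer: -5986*√1945/5835 ≈ -45.243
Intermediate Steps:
w(F, z) = 3*√(F² + z²)
-5986/w(3, 44) = -5986*1/(3*√(3² + 44²)) = -5986*1/(3*√(9 + 1936)) = -5986*√1945/5835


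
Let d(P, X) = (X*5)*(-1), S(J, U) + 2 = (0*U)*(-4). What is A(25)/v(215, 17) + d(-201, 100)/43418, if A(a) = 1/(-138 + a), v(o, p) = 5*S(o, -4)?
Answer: -260791/24531170 ≈ -0.010631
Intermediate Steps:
S(J, U) = -2 (S(J, U) = -2 + (0*U)*(-4) = -2 + 0*(-4) = -2 + 0 = -2)
v(o, p) = -10 (v(o, p) = 5*(-2) = -10)
d(P, X) = -5*X (d(P, X) = (5*X)*(-1) = -5*X)
A(25)/v(215, 17) + d(-201, 100)/43418 = 1/((-138 + 25)*(-10)) - 5*100/43418 = -⅒/(-113) - 500*1/43418 = -1/113*(-⅒) - 250/21709 = 1/1130 - 250/21709 = -260791/24531170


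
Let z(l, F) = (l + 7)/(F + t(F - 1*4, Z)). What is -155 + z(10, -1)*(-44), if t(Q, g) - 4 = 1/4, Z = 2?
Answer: -5007/13 ≈ -385.15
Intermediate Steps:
t(Q, g) = 17/4 (t(Q, g) = 4 + 1/4 = 4 + ¼ = 17/4)
z(l, F) = (7 + l)/(17/4 + F) (z(l, F) = (l + 7)/(F + 17/4) = (7 + l)/(17/4 + F))
-155 + z(10, -1)*(-44) = -155 + (4*(7 + 10)/(17 + 4*(-1)))*(-44) = -155 + (4*17/(17 - 4))*(-44) = -155 + (4*17/13)*(-44) = -155 + (4*(1/13)*17)*(-44) = -155 + (68/13)*(-44) = -155 - 2992/13 = -5007/13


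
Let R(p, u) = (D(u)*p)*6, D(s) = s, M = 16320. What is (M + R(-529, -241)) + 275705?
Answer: 1056959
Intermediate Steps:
R(p, u) = 6*p*u (R(p, u) = (u*p)*6 = (p*u)*6 = 6*p*u)
(M + R(-529, -241)) + 275705 = (16320 + 6*(-529)*(-241)) + 275705 = (16320 + 764934) + 275705 = 781254 + 275705 = 1056959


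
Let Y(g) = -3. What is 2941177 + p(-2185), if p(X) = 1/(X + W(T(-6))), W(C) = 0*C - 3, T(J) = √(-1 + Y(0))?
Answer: 6435295275/2188 ≈ 2.9412e+6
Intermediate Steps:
T(J) = 2*I (T(J) = √(-1 - 3) = √(-4) = 2*I)
W(C) = -3 (W(C) = 0 - 3 = -3)
p(X) = 1/(-3 + X) (p(X) = 1/(X - 3) = 1/(-3 + X))
2941177 + p(-2185) = 2941177 + 1/(-3 - 2185) = 2941177 + 1/(-2188) = 2941177 - 1/2188 = 6435295275/2188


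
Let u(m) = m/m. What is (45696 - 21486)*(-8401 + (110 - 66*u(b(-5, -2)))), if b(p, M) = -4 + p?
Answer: -202322970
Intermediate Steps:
u(m) = 1
(45696 - 21486)*(-8401 + (110 - 66*u(b(-5, -2)))) = (45696 - 21486)*(-8401 + (110 - 66*1)) = 24210*(-8401 + (110 - 66)) = 24210*(-8401 + 44) = 24210*(-8357) = -202322970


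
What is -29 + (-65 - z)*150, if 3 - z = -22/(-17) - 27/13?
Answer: -2286559/221 ≈ -10346.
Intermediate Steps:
z = 836/221 (z = 3 - (-22/(-17) - 27/13) = 3 - (-22*(-1/17) - 27*1/13) = 3 - (22/17 - 27/13) = 3 - 1*(-173/221) = 3 + 173/221 = 836/221 ≈ 3.7828)
-29 + (-65 - z)*150 = -29 + (-65 - 1*836/221)*150 = -29 + (-65 - 836/221)*150 = -29 - 15201/221*150 = -29 - 2280150/221 = -2286559/221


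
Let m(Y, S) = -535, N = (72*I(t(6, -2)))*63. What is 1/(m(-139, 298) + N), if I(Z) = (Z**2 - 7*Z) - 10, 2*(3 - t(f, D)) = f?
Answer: -1/45895 ≈ -2.1789e-5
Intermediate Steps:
t(f, D) = 3 - f/2
I(Z) = -10 + Z**2 - 7*Z
N = -45360 (N = (72*(-10 + (3 - 1/2*6)**2 - 7*(3 - 1/2*6)))*63 = (72*(-10 + (3 - 3)**2 - 7*(3 - 3)))*63 = (72*(-10 + 0**2 - 7*0))*63 = (72*(-10 + 0 + 0))*63 = (72*(-10))*63 = -720*63 = -45360)
1/(m(-139, 298) + N) = 1/(-535 - 45360) = 1/(-45895) = -1/45895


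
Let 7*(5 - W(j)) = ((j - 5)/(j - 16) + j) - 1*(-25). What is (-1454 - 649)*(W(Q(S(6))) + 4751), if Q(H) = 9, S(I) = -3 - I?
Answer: -489599430/49 ≈ -9.9918e+6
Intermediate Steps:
W(j) = 10/7 - j/7 - (-5 + j)/(7*(-16 + j)) (W(j) = 5 - (((j - 5)/(j - 16) + j) - 1*(-25))/7 = 5 - (((-5 + j)/(-16 + j) + j) + 25)/7 = 5 - ((j + (-5 + j)/(-16 + j)) + 25)/7 = 5 - (25 + j + (-5 + j)/(-16 + j))/7 = 5 + (-25/7 - j/7 - (-5 + j)/(7*(-16 + j))) = 10/7 - j/7 - (-5 + j)/(7*(-16 + j)))
(-1454 - 649)*(W(Q(S(6))) + 4751) = (-1454 - 649)*((-155 - 1*9² + 25*9)/(7*(-16 + 9)) + 4751) = -2103*((⅐)*(-155 - 1*81 + 225)/(-7) + 4751) = -2103*((⅐)*(-⅐)*(-155 - 81 + 225) + 4751) = -2103*((⅐)*(-⅐)*(-11) + 4751) = -2103*(11/49 + 4751) = -2103*232810/49 = -489599430/49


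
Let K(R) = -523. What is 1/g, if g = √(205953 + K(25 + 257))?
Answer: √205430/205430 ≈ 0.0022063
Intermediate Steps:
g = √205430 (g = √(205953 - 523) = √205430 ≈ 453.24)
1/g = 1/(√205430) = √205430/205430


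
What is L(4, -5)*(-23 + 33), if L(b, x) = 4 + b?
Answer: 80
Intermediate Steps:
L(4, -5)*(-23 + 33) = (4 + 4)*(-23 + 33) = 8*10 = 80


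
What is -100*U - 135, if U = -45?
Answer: 4365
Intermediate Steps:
-100*U - 135 = -100*(-45) - 135 = 4500 - 135 = 4365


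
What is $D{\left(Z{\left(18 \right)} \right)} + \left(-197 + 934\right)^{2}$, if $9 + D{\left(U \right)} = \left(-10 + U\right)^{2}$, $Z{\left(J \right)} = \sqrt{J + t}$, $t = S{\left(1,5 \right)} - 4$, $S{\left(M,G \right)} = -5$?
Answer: $543209$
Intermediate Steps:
$t = -9$ ($t = -5 - 4 = -9$)
$Z{\left(J \right)} = \sqrt{-9 + J}$ ($Z{\left(J \right)} = \sqrt{J - 9} = \sqrt{-9 + J}$)
$D{\left(U \right)} = -9 + \left(-10 + U\right)^{2}$
$D{\left(Z{\left(18 \right)} \right)} + \left(-197 + 934\right)^{2} = \left(-9 + \left(-10 + \sqrt{-9 + 18}\right)^{2}\right) + \left(-197 + 934\right)^{2} = \left(-9 + \left(-10 + \sqrt{9}\right)^{2}\right) + 737^{2} = \left(-9 + \left(-10 + 3\right)^{2}\right) + 543169 = \left(-9 + \left(-7\right)^{2}\right) + 543169 = \left(-9 + 49\right) + 543169 = 40 + 543169 = 543209$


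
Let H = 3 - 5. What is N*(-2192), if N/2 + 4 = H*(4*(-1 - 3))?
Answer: -122752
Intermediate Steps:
H = -2
N = 56 (N = -8 + 2*(-8*(-1 - 3)) = -8 + 2*(-8*(-4)) = -8 + 2*(-2*(-16)) = -8 + 2*32 = -8 + 64 = 56)
N*(-2192) = 56*(-2192) = -122752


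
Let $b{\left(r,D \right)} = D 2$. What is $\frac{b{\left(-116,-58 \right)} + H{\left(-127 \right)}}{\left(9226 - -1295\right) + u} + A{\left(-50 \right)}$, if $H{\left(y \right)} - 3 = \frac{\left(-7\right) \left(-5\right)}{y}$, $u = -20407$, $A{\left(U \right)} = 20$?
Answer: $\frac{12562413}{627761} \approx 20.011$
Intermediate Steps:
$b{\left(r,D \right)} = 2 D$
$H{\left(y \right)} = 3 + \frac{35}{y}$ ($H{\left(y \right)} = 3 + \frac{\left(-7\right) \left(-5\right)}{y} = 3 + \frac{35}{y}$)
$\frac{b{\left(-116,-58 \right)} + H{\left(-127 \right)}}{\left(9226 - -1295\right) + u} + A{\left(-50 \right)} = \frac{2 \left(-58\right) + \left(3 + \frac{35}{-127}\right)}{\left(9226 - -1295\right) - 20407} + 20 = \frac{-116 + \left(3 + 35 \left(- \frac{1}{127}\right)\right)}{\left(9226 + 1295\right) - 20407} + 20 = \frac{-116 + \left(3 - \frac{35}{127}\right)}{10521 - 20407} + 20 = \frac{-116 + \frac{346}{127}}{-9886} + 20 = \left(- \frac{14386}{127}\right) \left(- \frac{1}{9886}\right) + 20 = \frac{7193}{627761} + 20 = \frac{12562413}{627761}$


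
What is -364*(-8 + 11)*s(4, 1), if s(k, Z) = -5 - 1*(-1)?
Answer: 4368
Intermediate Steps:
s(k, Z) = -4 (s(k, Z) = -5 + 1 = -4)
-364*(-8 + 11)*s(4, 1) = -364*(-8 + 11)*(-4) = -1092*(-4) = -364*(-12) = 4368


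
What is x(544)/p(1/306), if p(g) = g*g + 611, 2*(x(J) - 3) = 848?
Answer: 39982572/57211597 ≈ 0.69885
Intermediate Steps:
x(J) = 427 (x(J) = 3 + (½)*848 = 3 + 424 = 427)
p(g) = 611 + g² (p(g) = g² + 611 = 611 + g²)
x(544)/p(1/306) = 427/(611 + (1/306)²) = 427/(611 + 1/93636) = 427/(57211597/93636) = 427*(93636/57211597) = 39982572/57211597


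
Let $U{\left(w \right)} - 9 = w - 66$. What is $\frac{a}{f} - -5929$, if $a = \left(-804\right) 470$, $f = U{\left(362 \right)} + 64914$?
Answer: $\frac{386305571}{65219} \approx 5923.2$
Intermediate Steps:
$U{\left(w \right)} = -57 + w$ ($U{\left(w \right)} = 9 + \left(w - 66\right) = 9 + \left(-66 + w\right) = -57 + w$)
$f = 65219$ ($f = \left(-57 + 362\right) + 64914 = 305 + 64914 = 65219$)
$a = -377880$
$\frac{a}{f} - -5929 = - \frac{377880}{65219} - -5929 = \left(-377880\right) \frac{1}{65219} + 5929 = - \frac{377880}{65219} + 5929 = \frac{386305571}{65219}$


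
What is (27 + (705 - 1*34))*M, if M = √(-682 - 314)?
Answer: 1396*I*√249 ≈ 22029.0*I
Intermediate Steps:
M = 2*I*√249 (M = √(-996) = 2*I*√249 ≈ 31.559*I)
(27 + (705 - 1*34))*M = (27 + (705 - 1*34))*(2*I*√249) = (27 + (705 - 34))*(2*I*√249) = (27 + 671)*(2*I*√249) = 698*(2*I*√249) = 1396*I*√249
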